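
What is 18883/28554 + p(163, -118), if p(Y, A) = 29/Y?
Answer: 3905995/4654302 ≈ 0.83922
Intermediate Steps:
18883/28554 + p(163, -118) = 18883/28554 + 29/163 = 3905995/4654302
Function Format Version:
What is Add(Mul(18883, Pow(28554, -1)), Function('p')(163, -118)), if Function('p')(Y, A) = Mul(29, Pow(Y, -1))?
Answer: Rational(3905995, 4654302) ≈ 0.83922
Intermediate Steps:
Add(Mul(18883, Pow(28554, -1)), Function('p')(163, -118)) = Add(Mul(18883, Pow(28554, -1)), Mul(29, Pow(163, -1))) = Add(Mul(18883, Rational(1, 28554)), Mul(29, Rational(1, 163))) = Add(Rational(18883, 28554), Rational(29, 163)) = Rational(3905995, 4654302)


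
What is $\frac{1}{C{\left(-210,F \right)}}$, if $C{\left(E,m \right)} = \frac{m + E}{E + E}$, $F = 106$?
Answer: $\frac{105}{26} \approx 4.0385$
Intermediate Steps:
$C{\left(E,m \right)} = \frac{E + m}{2 E}$
$\frac{1}{C{\left(-210,F \right)}} = \frac{1}{\frac{1}{2} \frac{1}{-210} \left(-210 + 106\right)} = \frac{1}{\frac{1}{2} \left(- \frac{1}{210}\right) \left(-104\right)} = \frac{1}{\frac{26}{105}} = \frac{105}{26}$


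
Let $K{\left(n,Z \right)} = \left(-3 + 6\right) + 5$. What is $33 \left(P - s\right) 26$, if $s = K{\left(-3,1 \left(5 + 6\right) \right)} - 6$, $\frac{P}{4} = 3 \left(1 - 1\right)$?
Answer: $-1716$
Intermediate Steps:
$P = 0$ ($P = 4 \cdot 3 \left(1 - 1\right) = 4 \cdot 3 \cdot 0 = 4 \cdot 0 = 0$)
$K{\left(n,Z \right)} = 8$ ($K{\left(n,Z \right)} = 3 + 5 = 8$)
$s = 2$ ($s = 8 - 6 = 2$)
$33 \left(P - s\right) 26 = 33 \left(0 - 2\right) 26 = 33 \left(-2\right) 26 = \left(-66\right) 26 = -1716$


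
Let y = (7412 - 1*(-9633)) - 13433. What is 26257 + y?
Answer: 29869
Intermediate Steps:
y = 3612 (y = (7412 + 9633) - 13433 = 17045 - 13433 = 3612)
26257 + y = 26257 + 3612 = 29869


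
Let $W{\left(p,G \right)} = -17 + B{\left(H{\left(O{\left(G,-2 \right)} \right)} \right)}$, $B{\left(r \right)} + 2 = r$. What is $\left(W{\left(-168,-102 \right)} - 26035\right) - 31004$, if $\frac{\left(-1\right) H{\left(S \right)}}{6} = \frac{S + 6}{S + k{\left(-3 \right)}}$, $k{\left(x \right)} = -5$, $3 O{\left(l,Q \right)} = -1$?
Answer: $- \frac{456413}{8} \approx -57052.0$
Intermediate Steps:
$O{\left(l,Q \right)} = - \frac{1}{3}$ ($O{\left(l,Q \right)} = \frac{1}{3} \left(-1\right) = - \frac{1}{3}$)
$H{\left(S \right)} = - \frac{6 \left(6 + S\right)}{-5 + S}$ ($H{\left(S \right)} = - 6 \frac{S + 6}{S - 5} = - 6 \frac{6 + S}{-5 + S} = - \frac{6 \left(6 + S\right)}{-5 + S}$)
$B{\left(r \right)} = -2 + r$
$W{\left(p,G \right)} = - \frac{101}{8}$ ($W{\left(p,G \right)} = -17 - \left(2 - \frac{6 \left(-6 - - \frac{1}{3}\right)}{-5 - \frac{1}{3}}\right) = -17 - \left(2 - \frac{6 \left(-6 + \frac{1}{3}\right)}{- \frac{16}{3}}\right) = -17 - \left(2 + \frac{9}{8} \left(- \frac{17}{3}\right)\right) = -17 + \left(-2 + \frac{51}{8}\right) = -17 + \frac{35}{8} = - \frac{101}{8}$)
$\left(W{\left(-168,-102 \right)} - 26035\right) - 31004 = \left(- \frac{101}{8} - 26035\right) - 31004 = - \frac{208381}{8} - 31004 = - \frac{456413}{8}$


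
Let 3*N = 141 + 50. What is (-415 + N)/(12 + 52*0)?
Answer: -527/18 ≈ -29.278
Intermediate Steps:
N = 191/3 (N = (141 + 50)/3 = (⅓)*191 = 191/3 ≈ 63.667)
(-415 + N)/(12 + 52*0) = (-415 + 191/3)/(12 + 52*0) = -1054/(3*(12 + 0)) = -1054/3/12 = -1054/3*1/12 = -527/18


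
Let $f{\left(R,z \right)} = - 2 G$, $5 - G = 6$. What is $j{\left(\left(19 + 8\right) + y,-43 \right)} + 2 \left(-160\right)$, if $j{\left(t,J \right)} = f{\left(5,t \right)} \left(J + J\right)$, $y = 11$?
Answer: $-492$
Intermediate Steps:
$G = -1$ ($G = 5 - 6 = -1$)
$f{\left(R,z \right)} = 2$ ($f{\left(R,z \right)} = \left(-2\right) \left(-1\right) = 2$)
$j{\left(t,J \right)} = 4 J$ ($j{\left(t,J \right)} = 2 \left(J + J\right) = 2 \cdot 2 J = 4 J$)
$j{\left(\left(19 + 8\right) + y,-43 \right)} + 2 \left(-160\right) = 4 \left(-43\right) + 2 \left(-160\right) = -172 - 320 = -492$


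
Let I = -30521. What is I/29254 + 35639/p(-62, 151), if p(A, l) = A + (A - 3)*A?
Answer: 460737989/58039936 ≈ 7.9383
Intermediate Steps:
p(A, l) = A + A*(-3 + A) (p(A, l) = A + (-3 + A)*A = A + A*(-3 + A))
I/29254 + 35639/p(-62, 151) = -30521/29254 + 35639/((-62*(-2 - 62))) = -30521*1/29254 + 35639/((-62*(-64))) = -30521/29254 + 35639/3968 = 460737989/58039936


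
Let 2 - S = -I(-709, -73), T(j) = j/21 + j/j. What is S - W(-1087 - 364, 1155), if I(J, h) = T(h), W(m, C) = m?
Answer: 30461/21 ≈ 1450.5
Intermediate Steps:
T(j) = 1 + j/21 (T(j) = j*(1/21) + 1 = j/21 + 1 = 1 + j/21)
I(J, h) = 1 + h/21
S = -10/21 (S = 2 - (-1)*(1 + (1/21)*(-73)) = 2 - (-1)*(1 - 73/21) = 2 - (-1)*(-52)/21 = 2 - 1*52/21 = 2 - 52/21 = -10/21 ≈ -0.47619)
S - W(-1087 - 364, 1155) = -10/21 - (-1087 - 364) = -10/21 - 1*(-1451) = -10/21 + 1451 = 30461/21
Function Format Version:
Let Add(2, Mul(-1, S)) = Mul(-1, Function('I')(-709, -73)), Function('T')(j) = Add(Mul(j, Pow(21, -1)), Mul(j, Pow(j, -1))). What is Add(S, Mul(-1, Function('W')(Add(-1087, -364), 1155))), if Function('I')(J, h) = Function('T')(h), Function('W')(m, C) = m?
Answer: Rational(30461, 21) ≈ 1450.5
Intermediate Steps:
Function('T')(j) = Add(1, Mul(Rational(1, 21), j)) (Function('T')(j) = Add(Mul(j, Rational(1, 21)), 1) = Add(Mul(Rational(1, 21), j), 1) = Add(1, Mul(Rational(1, 21), j)))
Function('I')(J, h) = Add(1, Mul(Rational(1, 21), h))
S = Rational(-10, 21) (S = Add(2, Mul(-1, Mul(-1, Add(1, Mul(Rational(1, 21), -73))))) = Add(2, Mul(-1, Mul(-1, Add(1, Rational(-73, 21))))) = Add(2, Mul(-1, Mul(-1, Rational(-52, 21)))) = Add(2, Mul(-1, Rational(52, 21))) = Add(2, Rational(-52, 21)) = Rational(-10, 21) ≈ -0.47619)
Add(S, Mul(-1, Function('W')(Add(-1087, -364), 1155))) = Add(Rational(-10, 21), Mul(-1, Add(-1087, -364))) = Add(Rational(-10, 21), Mul(-1, -1451)) = Add(Rational(-10, 21), 1451) = Rational(30461, 21)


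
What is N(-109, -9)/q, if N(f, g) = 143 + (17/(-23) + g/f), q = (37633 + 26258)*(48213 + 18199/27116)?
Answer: 9676480180/209406349617543459 ≈ 4.6209e-8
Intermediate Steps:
q = 83528659600137/27116 (q = 63891*(48213 + 18199*(1/27116)) = 63891*(48213 + 18199/27116) = 63891*(1307361907/27116) = 83528659600137/27116 ≈ 3.0804e+9)
N(f, g) = 3272/23 + g/f (N(f, g) = 143 + (17*(-1/23) + g/f) = 143 + (-17/23 + g/f) = 3272/23 + g/f)
N(-109, -9)/q = (3272/23 - 9/(-109))/(83528659600137/27116) = (3272/23 - 9*(-1/109))*(27116/83528659600137) = (3272/23 + 9/109)*(27116/83528659600137) = (356855/2507)*(27116/83528659600137) = 9676480180/209406349617543459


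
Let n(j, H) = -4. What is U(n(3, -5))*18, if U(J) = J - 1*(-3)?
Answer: -18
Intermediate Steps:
U(J) = 3 + J (U(J) = J + 3 = 3 + J)
U(n(3, -5))*18 = (3 - 4)*18 = -1*18 = -18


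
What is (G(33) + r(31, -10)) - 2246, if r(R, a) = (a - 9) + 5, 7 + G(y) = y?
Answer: -2234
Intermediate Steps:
G(y) = -7 + y
r(R, a) = -4 + a (r(R, a) = (-9 + a) + 5 = -4 + a)
(G(33) + r(31, -10)) - 2246 = ((-7 + 33) + (-4 - 10)) - 2246 = (26 - 14) - 2246 = 12 - 2246 = -2234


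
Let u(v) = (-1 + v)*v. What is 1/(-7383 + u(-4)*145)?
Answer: -1/4483 ≈ -0.00022306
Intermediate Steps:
u(v) = v*(-1 + v)
1/(-7383 + u(-4)*145) = 1/(-7383 - 4*(-1 - 4)*145) = 1/(-7383 - 4*(-5)*145) = 1/(-7383 + 20*145) = 1/(-7383 + 2900) = 1/(-4483) = -1/4483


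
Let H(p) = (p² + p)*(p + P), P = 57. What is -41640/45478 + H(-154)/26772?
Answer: -90253773/1045994 ≈ -86.285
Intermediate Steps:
H(p) = (57 + p)*(p + p²) (H(p) = (p² + p)*(p + 57) = (p + p²)*(57 + p) = (57 + p)*(p + p²))
-41640/45478 + H(-154)/26772 = -41640/45478 - 154*(57 + (-154)² + 58*(-154))/26772 = -41640*1/45478 - 154*(57 + 23716 - 8932)*(1/26772) = -20820/22739 - 154*14841*(1/26772) = -20820/22739 - 2285514*1/26772 = -20820/22739 - 3927/46 = -90253773/1045994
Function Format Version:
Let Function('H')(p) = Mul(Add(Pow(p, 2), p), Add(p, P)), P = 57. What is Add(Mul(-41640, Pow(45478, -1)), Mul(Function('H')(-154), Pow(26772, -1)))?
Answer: Rational(-90253773, 1045994) ≈ -86.285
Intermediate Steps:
Function('H')(p) = Mul(Add(57, p), Add(p, Pow(p, 2))) (Function('H')(p) = Mul(Add(Pow(p, 2), p), Add(p, 57)) = Mul(Add(p, Pow(p, 2)), Add(57, p)) = Mul(Add(57, p), Add(p, Pow(p, 2))))
Add(Mul(-41640, Pow(45478, -1)), Mul(Function('H')(-154), Pow(26772, -1))) = Add(Mul(-41640, Pow(45478, -1)), Mul(Mul(-154, Add(57, Pow(-154, 2), Mul(58, -154))), Pow(26772, -1))) = Add(Mul(-41640, Rational(1, 45478)), Mul(Mul(-154, Add(57, 23716, -8932)), Rational(1, 26772))) = Add(Rational(-20820, 22739), Mul(Mul(-154, 14841), Rational(1, 26772))) = Add(Rational(-20820, 22739), Mul(-2285514, Rational(1, 26772))) = Add(Rational(-20820, 22739), Rational(-3927, 46)) = Rational(-90253773, 1045994)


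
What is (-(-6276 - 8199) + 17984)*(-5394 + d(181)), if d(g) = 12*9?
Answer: -171578274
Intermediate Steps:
d(g) = 108
(-(-6276 - 8199) + 17984)*(-5394 + d(181)) = (-(-6276 - 8199) + 17984)*(-5394 + 108) = (-1*(-14475) + 17984)*(-5286) = (14475 + 17984)*(-5286) = 32459*(-5286) = -171578274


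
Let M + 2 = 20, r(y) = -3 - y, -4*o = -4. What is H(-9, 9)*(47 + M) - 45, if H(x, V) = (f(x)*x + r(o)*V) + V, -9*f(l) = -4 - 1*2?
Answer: -2190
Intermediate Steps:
o = 1 (o = -¼*(-4) = 1)
f(l) = ⅔ (f(l) = -(-4 - 1*2)/9 = -(-4 - 2)/9 = -⅑*(-6) = ⅔)
M = 18 (M = -2 + 20 = 18)
H(x, V) = -3*V + 2*x/3 (H(x, V) = (2*x/3 + (-3 - 1*1)*V) + V = (2*x/3 + (-3 - 1)*V) + V = (2*x/3 - 4*V) + V = (-4*V + 2*x/3) + V = -3*V + 2*x/3)
H(-9, 9)*(47 + M) - 45 = (-3*9 + (⅔)*(-9))*(47 + 18) - 45 = (-27 - 6)*65 - 45 = -33*65 - 45 = -2145 - 45 = -2190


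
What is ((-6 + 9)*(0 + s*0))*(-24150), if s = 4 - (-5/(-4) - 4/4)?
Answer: 0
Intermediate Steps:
s = 15/4 (s = 4 - (-5*(-¼) - 4*¼) = 4 - (5/4 - 1) = 4 - 1*¼ = 4 - ¼ = 15/4 ≈ 3.7500)
((-6 + 9)*(0 + s*0))*(-24150) = ((-6 + 9)*(0 + (15/4)*0))*(-24150) = (3*(0 + 0))*(-24150) = (3*0)*(-24150) = 0*(-24150) = 0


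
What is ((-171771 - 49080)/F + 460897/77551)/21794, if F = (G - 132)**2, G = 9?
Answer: -564128066/1420568128207 ≈ -0.00039711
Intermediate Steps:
F = 15129 (F = (9 - 132)**2 = (-123)**2 = 15129)
((-171771 - 49080)/F + 460897/77551)/21794 = ((-171771 - 49080)/15129 + 460897/77551)/21794 = (-220851*1/15129 + 460897*(1/77551))*(1/21794) = (-24539/1681 + 460897/77551)*(1/21794) = -1128256132/130363231*1/21794 = -564128066/1420568128207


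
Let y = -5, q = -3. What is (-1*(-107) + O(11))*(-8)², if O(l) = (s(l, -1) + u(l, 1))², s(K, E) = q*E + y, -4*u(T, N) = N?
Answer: 7172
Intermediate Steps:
u(T, N) = -N/4
s(K, E) = -5 - 3*E (s(K, E) = -3*E - 5 = -5 - 3*E)
O(l) = 81/16 (O(l) = ((-5 - 3*(-1)) - ¼*1)² = ((-5 + 3) - ¼)² = (-2 - ¼)² = (-9/4)² = 81/16)
(-1*(-107) + O(11))*(-8)² = (-1*(-107) + 81/16)*(-8)² = (107 + 81/16)*64 = (1793/16)*64 = 7172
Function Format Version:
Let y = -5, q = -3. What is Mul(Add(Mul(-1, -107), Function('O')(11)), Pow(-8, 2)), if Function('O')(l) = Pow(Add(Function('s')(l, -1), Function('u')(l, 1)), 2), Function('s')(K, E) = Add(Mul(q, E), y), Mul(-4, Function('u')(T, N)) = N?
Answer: 7172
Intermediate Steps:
Function('u')(T, N) = Mul(Rational(-1, 4), N)
Function('s')(K, E) = Add(-5, Mul(-3, E)) (Function('s')(K, E) = Add(Mul(-3, E), -5) = Add(-5, Mul(-3, E)))
Function('O')(l) = Rational(81, 16) (Function('O')(l) = Pow(Add(Add(-5, Mul(-3, -1)), Mul(Rational(-1, 4), 1)), 2) = Pow(Add(Add(-5, 3), Rational(-1, 4)), 2) = Pow(Add(-2, Rational(-1, 4)), 2) = Pow(Rational(-9, 4), 2) = Rational(81, 16))
Mul(Add(Mul(-1, -107), Function('O')(11)), Pow(-8, 2)) = Mul(Add(Mul(-1, -107), Rational(81, 16)), Pow(-8, 2)) = Mul(Add(107, Rational(81, 16)), 64) = Mul(Rational(1793, 16), 64) = 7172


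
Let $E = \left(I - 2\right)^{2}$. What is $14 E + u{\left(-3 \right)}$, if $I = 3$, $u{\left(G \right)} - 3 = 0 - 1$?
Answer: $16$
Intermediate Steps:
$u{\left(G \right)} = 2$ ($u{\left(G \right)} = 3 + \left(0 - 1\right) = 3 - 1 = 2$)
$E = 1$ ($E = \left(3 - 2\right)^{2} = 1^{2} = 1$)
$14 E + u{\left(-3 \right)} = 14 \cdot 1 + 2 = 14 + 2 = 16$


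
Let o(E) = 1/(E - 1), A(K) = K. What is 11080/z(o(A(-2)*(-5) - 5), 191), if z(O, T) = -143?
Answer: -11080/143 ≈ -77.483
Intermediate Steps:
o(E) = 1/(-1 + E)
11080/z(o(A(-2)*(-5) - 5), 191) = 11080/(-143) = 11080*(-1/143) = -11080/143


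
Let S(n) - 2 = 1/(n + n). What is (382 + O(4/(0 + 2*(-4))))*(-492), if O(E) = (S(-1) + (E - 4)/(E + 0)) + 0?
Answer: -193110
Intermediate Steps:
S(n) = 2 + 1/(2*n) (S(n) = 2 + 1/(n + n) = 2 + 1/(2*n))
O(E) = 3/2 + (-4 + E)/E (O(E) = ((2 + (½)/(-1)) + (E - 4)/(E + 0)) + 0 = ((2 + (½)*(-1)) + (-4 + E)/E) + 0 = ((2 - ½) + (-4 + E)/E) + 0 = (3/2 + (-4 + E)/E) + 0 = 3/2 + (-4 + E)/E)
(382 + O(4/(0 + 2*(-4))))*(-492) = (382 + (5/2 - 4/(4/(0 + 2*(-4)))))*(-492) = (382 + (5/2 - 4/(4/(0 - 8))))*(-492) = (382 + (5/2 - 4/(4/(-8))))*(-492) = (382 + (5/2 - 4/(4*(-⅛))))*(-492) = (382 + (5/2 - 4/(-½)))*(-492) = (382 + (5/2 - 4*(-2)))*(-492) = (382 + (5/2 + 8))*(-492) = (382 + 21/2)*(-492) = (785/2)*(-492) = -193110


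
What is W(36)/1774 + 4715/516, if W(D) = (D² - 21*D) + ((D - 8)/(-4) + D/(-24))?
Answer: 1079833/114423 ≈ 9.4372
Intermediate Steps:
W(D) = 2 + D² - 511*D/24 (W(D) = (D² - 21*D) + ((-8 + D)*(-¼) + D*(-1/24)) = (D² - 21*D) + ((2 - D/4) - D/24) = (D² - 21*D) + (2 - 7*D/24) = 2 + D² - 511*D/24)
W(36)/1774 + 4715/516 = (2 + 36² - 511/24*36)/1774 + 4715/516 = (2 + 1296 - 1533/2)*(1/1774) + 4715*(1/516) = (1063/2)*(1/1774) + 4715/516 = 1063/3548 + 4715/516 = 1079833/114423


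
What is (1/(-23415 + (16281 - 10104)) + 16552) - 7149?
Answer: 162088913/17238 ≈ 9403.0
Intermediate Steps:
(1/(-23415 + (16281 - 10104)) + 16552) - 7149 = (1/(-23415 + 6177) + 16552) - 7149 = (1/(-17238) + 16552) - 7149 = (-1/17238 + 16552) - 7149 = 285323375/17238 - 7149 = 162088913/17238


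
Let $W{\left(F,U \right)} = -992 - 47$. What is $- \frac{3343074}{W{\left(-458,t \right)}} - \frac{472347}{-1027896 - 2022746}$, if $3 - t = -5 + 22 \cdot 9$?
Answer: $\frac{10199012722041}{3169617038} \approx 3217.7$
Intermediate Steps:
$t = -190$ ($t = 3 - \left(-5 + 22 \cdot 9\right) = 3 - \left(-5 + 198\right) = 3 - 193 = -190$)
$W{\left(F,U \right)} = -1039$ ($W{\left(F,U \right)} = -992 - 47 = -1039$)
$- \frac{3343074}{W{\left(-458,t \right)}} - \frac{472347}{-1027896 - 2022746} = - \frac{3343074}{-1039} - \frac{472347}{-1027896 - 2022746} = \left(-3343074\right) \left(- \frac{1}{1039}\right) - \frac{472347}{-1027896 - 2022746} = \frac{3343074}{1039} - \frac{472347}{-3050642} = \frac{3343074}{1039} - - \frac{472347}{3050642} = \frac{3343074}{1039} + \frac{472347}{3050642} = \frac{10199012722041}{3169617038}$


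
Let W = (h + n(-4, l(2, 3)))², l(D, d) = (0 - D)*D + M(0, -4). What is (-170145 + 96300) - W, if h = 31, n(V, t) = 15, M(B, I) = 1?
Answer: -75961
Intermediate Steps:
l(D, d) = 1 - D² (l(D, d) = (0 - D)*D + 1 = (-D)*D + 1 = -D² + 1 = 1 - D²)
W = 2116 (W = (31 + 15)² = 46² = 2116)
(-170145 + 96300) - W = (-170145 + 96300) - 1*2116 = -73845 - 2116 = -75961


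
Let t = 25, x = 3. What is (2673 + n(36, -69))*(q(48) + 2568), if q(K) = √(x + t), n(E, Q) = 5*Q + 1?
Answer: 5980872 + 4658*√7 ≈ 5.9932e+6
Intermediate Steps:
n(E, Q) = 1 + 5*Q
q(K) = 2*√7 (q(K) = √(3 + 25) = √28 = 2*√7)
(2673 + n(36, -69))*(q(48) + 2568) = (2673 + (1 + 5*(-69)))*(2*√7 + 2568) = (2673 + (1 - 345))*(2568 + 2*√7) = (2673 - 344)*(2568 + 2*√7) = 2329*(2568 + 2*√7) = 5980872 + 4658*√7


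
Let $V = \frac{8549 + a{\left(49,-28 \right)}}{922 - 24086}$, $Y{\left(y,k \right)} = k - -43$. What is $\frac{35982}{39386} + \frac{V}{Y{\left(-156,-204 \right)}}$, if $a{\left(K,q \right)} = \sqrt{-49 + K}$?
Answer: $\frac{67264062821}{73443152972} \approx 0.91587$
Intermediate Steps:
$Y{\left(y,k \right)} = 43 + k$ ($Y{\left(y,k \right)} = k + 43 = 43 + k$)
$V = - \frac{8549}{23164}$ ($V = \frac{8549 + \sqrt{-49 + 49}}{922 - 24086} = \frac{8549 + \sqrt{0}}{-23164} = \left(8549 + 0\right) \left(- \frac{1}{23164}\right) = 8549 \left(- \frac{1}{23164}\right) = - \frac{8549}{23164} \approx -0.36906$)
$\frac{35982}{39386} + \frac{V}{Y{\left(-156,-204 \right)}} = \frac{35982}{39386} - \frac{8549}{23164 \left(43 - 204\right)} = 35982 \cdot \frac{1}{39386} - \frac{8549}{23164 \left(-161\right)} = \frac{17991}{19693} - - \frac{8549}{3729404} = \frac{17991}{19693} + \frac{8549}{3729404} = \frac{67264062821}{73443152972}$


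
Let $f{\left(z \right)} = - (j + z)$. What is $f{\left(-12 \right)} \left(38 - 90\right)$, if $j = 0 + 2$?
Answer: $-520$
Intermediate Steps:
$j = 2$
$f{\left(z \right)} = -2 - z$ ($f{\left(z \right)} = - (2 + z) = -2 - z$)
$f{\left(-12 \right)} \left(38 - 90\right) = \left(-2 - -12\right) \left(38 - 90\right) = \left(-2 + 12\right) \left(-52\right) = 10 \left(-52\right) = -520$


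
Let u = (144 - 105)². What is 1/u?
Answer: 1/1521 ≈ 0.00065746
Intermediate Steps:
u = 1521 (u = 39² = 1521)
1/u = 1/1521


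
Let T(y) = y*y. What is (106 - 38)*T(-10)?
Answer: 6800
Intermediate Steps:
T(y) = y**2
(106 - 38)*T(-10) = (106 - 38)*(-10)**2 = 68*100 = 6800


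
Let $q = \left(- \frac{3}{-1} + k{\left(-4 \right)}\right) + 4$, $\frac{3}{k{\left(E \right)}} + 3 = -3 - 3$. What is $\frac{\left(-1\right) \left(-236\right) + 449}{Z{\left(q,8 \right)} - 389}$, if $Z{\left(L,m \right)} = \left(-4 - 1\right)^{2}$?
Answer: $- \frac{685}{364} \approx -1.8819$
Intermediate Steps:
$k{\left(E \right)} = - \frac{1}{3}$ ($k{\left(E \right)} = \frac{3}{-3 - 6} = \frac{3}{-9} = 3 \left(- \frac{1}{9}\right) = - \frac{1}{3}$)
$q = \frac{20}{3}$ ($q = \left(- \frac{3}{-1} - \frac{1}{3}\right) + 4 = \left(\left(-3\right) \left(-1\right) - \frac{1}{3}\right) + 4 = \left(3 - \frac{1}{3}\right) + 4 = \frac{8}{3} + 4 = \frac{20}{3} \approx 6.6667$)
$Z{\left(L,m \right)} = 25$ ($Z{\left(L,m \right)} = \left(-5\right)^{2} = 25$)
$\frac{\left(-1\right) \left(-236\right) + 449}{Z{\left(q,8 \right)} - 389} = \frac{\left(-1\right) \left(-236\right) + 449}{25 - 389} = \frac{236 + 449}{-364} = 685 \left(- \frac{1}{364}\right) = - \frac{685}{364}$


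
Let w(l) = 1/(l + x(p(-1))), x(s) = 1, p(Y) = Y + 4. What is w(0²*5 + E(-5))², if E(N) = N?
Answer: 1/16 ≈ 0.062500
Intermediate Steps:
p(Y) = 4 + Y
w(l) = 1/(1 + l) (w(l) = 1/(l + 1) = 1/(1 + l))
w(0²*5 + E(-5))² = (1/(1 + (0²*5 - 5)))² = (1/(1 + (0*5 - 5)))² = (1/(1 + (0 - 5)))² = (1/(1 - 5))² = (1/(-4))² = (-¼)² = 1/16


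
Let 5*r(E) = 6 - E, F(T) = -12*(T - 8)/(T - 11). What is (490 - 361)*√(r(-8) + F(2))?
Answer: 129*I*√130/5 ≈ 294.17*I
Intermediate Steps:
F(T) = -12*(-8 + T)/(-11 + T)
r(E) = 6/5 - E/5 (r(E) = (6 - E)/5 = 6/5 - E/5)
(490 - 361)*√(r(-8) + F(2)) = (490 - 361)*√((6/5 - ⅕*(-8)) + 12*(8 - 1*2)/(-11 + 2)) = 129*√((6/5 + 8/5) + 12*(8 - 2)/(-9)) = 129*√(14/5 + 12*(-⅑)*6) = 129*√(14/5 - 8) = 129*√(-26/5) = 129*(I*√130/5) = 129*I*√130/5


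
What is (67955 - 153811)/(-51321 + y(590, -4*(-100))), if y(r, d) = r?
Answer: 85856/50731 ≈ 1.6924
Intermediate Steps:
(67955 - 153811)/(-51321 + y(590, -4*(-100))) = (67955 - 153811)/(-51321 + 590) = -85856/(-50731) = -85856*(-1/50731) = 85856/50731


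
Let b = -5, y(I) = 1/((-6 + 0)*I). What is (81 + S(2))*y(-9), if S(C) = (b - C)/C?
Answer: 155/108 ≈ 1.4352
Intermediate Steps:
y(I) = -1/(6*I) (y(I) = 1/((-6)*I) = -1/(6*I))
S(C) = (-5 - C)/C
(81 + S(2))*y(-9) = (81 + (-5 - 1*2)/2)*(-⅙/(-9)) = (81 + (-5 - 2)/2)*(-⅙*(-⅑)) = (81 + (½)*(-7))*(1/54) = (81 - 7/2)*(1/54) = (155/2)*(1/54) = 155/108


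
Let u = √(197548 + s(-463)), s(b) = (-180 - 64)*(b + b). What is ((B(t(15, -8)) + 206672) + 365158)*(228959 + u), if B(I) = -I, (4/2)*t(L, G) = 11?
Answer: 261848731391/2 + 1143649*√105873 ≈ 1.3130e+11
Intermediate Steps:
t(L, G) = 11/2 (t(L, G) = (½)*11 = 11/2)
s(b) = -488*b
u = 2*√105873 (u = √(197548 - 488*(-463)) = √(197548 + 225944) = √423492 = 2*√105873 ≈ 650.76)
((B(t(15, -8)) + 206672) + 365158)*(228959 + u) = ((-1*11/2 + 206672) + 365158)*(228959 + 2*√105873) = ((-11/2 + 206672) + 365158)*(228959 + 2*√105873) = (413333/2 + 365158)*(228959 + 2*√105873) = 1143649*(228959 + 2*√105873)/2 = 261848731391/2 + 1143649*√105873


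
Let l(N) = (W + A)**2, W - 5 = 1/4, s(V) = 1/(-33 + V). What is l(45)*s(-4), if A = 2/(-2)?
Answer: -289/592 ≈ -0.48818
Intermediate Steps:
A = -1 (A = 2*(-1/2) = -1)
W = 21/4 (W = 5 + 1/4 = 21/4 ≈ 5.2500)
l(N) = 289/16 (l(N) = (21/4 - 1)**2 = (17/4)**2 = 289/16)
l(45)*s(-4) = 289/(16*(-33 - 4)) = (289/16)/(-37) = (289/16)*(-1/37) = -289/592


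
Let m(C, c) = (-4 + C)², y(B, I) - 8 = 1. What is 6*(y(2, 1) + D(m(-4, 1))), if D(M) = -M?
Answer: -330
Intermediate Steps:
y(B, I) = 9 (y(B, I) = 8 + 1 = 9)
6*(y(2, 1) + D(m(-4, 1))) = 6*(9 - (-4 - 4)²) = 6*(9 - 1*(-8)²) = 6*(9 - 1*64) = 6*(9 - 64) = 6*(-55) = -330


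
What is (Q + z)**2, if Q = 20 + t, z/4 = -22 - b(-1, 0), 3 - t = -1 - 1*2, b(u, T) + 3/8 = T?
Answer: 14641/4 ≈ 3660.3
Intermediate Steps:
b(u, T) = -3/8 + T
t = 6 (t = 3 - (-1 - 1*2) = 3 - (-1 - 2) = 3 - 1*(-3) = 3 + 3 = 6)
z = -173/2 (z = 4*(-22 - (-3/8 + 0)) = 4*(-22 - 1*(-3/8)) = 4*(-22 + 3/8) = 4*(-173/8) = -173/2 ≈ -86.500)
Q = 26 (Q = 20 + 6 = 26)
(Q + z)**2 = (26 - 173/2)**2 = (-121/2)**2 = 14641/4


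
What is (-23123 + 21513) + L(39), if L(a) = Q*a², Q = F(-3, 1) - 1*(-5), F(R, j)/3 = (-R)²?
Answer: 47062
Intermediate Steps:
F(R, j) = 3*R² (F(R, j) = 3*(-R)² = 3*R²)
Q = 32 (Q = 3*(-3)² - 1*(-5) = 3*9 + 5 = 27 + 5 = 32)
L(a) = 32*a²
(-23123 + 21513) + L(39) = (-23123 + 21513) + 32*39² = -1610 + 32*1521 = -1610 + 48672 = 47062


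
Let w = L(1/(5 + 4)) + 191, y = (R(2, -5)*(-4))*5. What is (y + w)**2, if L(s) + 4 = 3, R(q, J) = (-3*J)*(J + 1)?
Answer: 1932100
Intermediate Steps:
R(q, J) = -3*J*(1 + J) (R(q, J) = (-3*J)*(1 + J) = -3*J*(1 + J))
L(s) = -1 (L(s) = -4 + 3 = -1)
y = 1200 (y = (-3*(-5)*(1 - 5)*(-4))*5 = (-3*(-5)*(-4)*(-4))*5 = -60*(-4)*5 = 240*5 = 1200)
w = 190 (w = -1 + 191 = 190)
(y + w)**2 = (1200 + 190)**2 = 1390**2 = 1932100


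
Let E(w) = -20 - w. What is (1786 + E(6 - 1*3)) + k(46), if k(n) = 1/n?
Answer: 81099/46 ≈ 1763.0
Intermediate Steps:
(1786 + E(6 - 1*3)) + k(46) = (1786 + (-20 - (6 - 1*3))) + 1/46 = (1786 + (-20 - (6 - 3))) + 1/46 = (1786 + (-20 - 1*3)) + 1/46 = (1786 + (-20 - 3)) + 1/46 = (1786 - 23) + 1/46 = 1763 + 1/46 = 81099/46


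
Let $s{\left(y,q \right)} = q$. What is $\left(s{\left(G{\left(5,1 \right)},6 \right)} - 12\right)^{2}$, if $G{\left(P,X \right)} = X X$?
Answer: $36$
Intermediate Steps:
$G{\left(P,X \right)} = X^{2}$
$\left(s{\left(G{\left(5,1 \right)},6 \right)} - 12\right)^{2} = \left(6 - 12\right)^{2} = \left(-6\right)^{2} = 36$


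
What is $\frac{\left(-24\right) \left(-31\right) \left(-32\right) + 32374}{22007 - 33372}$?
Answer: $- \frac{8566}{11365} \approx -0.75372$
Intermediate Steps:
$\frac{\left(-24\right) \left(-31\right) \left(-32\right) + 32374}{22007 - 33372} = \frac{744 \left(-32\right) + 32374}{-11365} = \left(-23808 + 32374\right) \left(- \frac{1}{11365}\right) = 8566 \left(- \frac{1}{11365}\right) = - \frac{8566}{11365}$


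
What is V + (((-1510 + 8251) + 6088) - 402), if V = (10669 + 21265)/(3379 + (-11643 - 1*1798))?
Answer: 62504270/5031 ≈ 12424.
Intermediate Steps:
V = -15967/5031 (V = 31934/(3379 + (-11643 - 1798)) = 31934/(3379 - 13441) = 31934/(-10062) = 31934*(-1/10062) = -15967/5031 ≈ -3.1737)
V + (((-1510 + 8251) + 6088) - 402) = -15967/5031 + (((-1510 + 8251) + 6088) - 402) = -15967/5031 + ((6741 + 6088) - 402) = -15967/5031 + (12829 - 402) = -15967/5031 + 12427 = 62504270/5031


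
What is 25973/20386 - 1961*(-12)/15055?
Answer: 870746867/306911230 ≈ 2.8371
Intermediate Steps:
25973/20386 - 1961*(-12)/15055 = 25973*(1/20386) + 23532*(1/15055) = 25973/20386 + 23532/15055 = 870746867/306911230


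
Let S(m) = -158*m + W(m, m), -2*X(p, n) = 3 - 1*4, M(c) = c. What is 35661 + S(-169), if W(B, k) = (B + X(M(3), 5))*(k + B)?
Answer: 119316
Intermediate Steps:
X(p, n) = ½ (X(p, n) = -(3 - 1*4)/2 = -(3 - 4)/2 = -½*(-1) = ½)
W(B, k) = (½ + B)*(B + k) (W(B, k) = (B + ½)*(k + B) = (½ + B)*(B + k))
S(m) = -157*m + 2*m² (S(m) = -158*m + (m² + m/2 + m/2 + m*m) = -158*m + (m² + m/2 + m/2 + m²) = -158*m + (m + 2*m²) = -157*m + 2*m²)
35661 + S(-169) = 35661 - 169*(-157 + 2*(-169)) = 35661 - 169*(-157 - 338) = 35661 - 169*(-495) = 35661 + 83655 = 119316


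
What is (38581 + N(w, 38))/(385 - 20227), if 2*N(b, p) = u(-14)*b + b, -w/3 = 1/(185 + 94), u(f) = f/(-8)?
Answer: -28704253/14762448 ≈ -1.9444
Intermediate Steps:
u(f) = -f/8 (u(f) = f*(-⅛) = -f/8)
w = -1/93 (w = -3/(185 + 94) = -3/279 = -3*1/279 = -1/93 ≈ -0.010753)
N(b, p) = 11*b/8 (N(b, p) = ((-⅛*(-14))*b + b)/2 = (7*b/4 + b)/2 = (11*b/4)/2 = 11*b/8)
(38581 + N(w, 38))/(385 - 20227) = (38581 + (11/8)*(-1/93))/(385 - 20227) = (38581 - 11/744)/(-19842) = (28704253/744)*(-1/19842) = -28704253/14762448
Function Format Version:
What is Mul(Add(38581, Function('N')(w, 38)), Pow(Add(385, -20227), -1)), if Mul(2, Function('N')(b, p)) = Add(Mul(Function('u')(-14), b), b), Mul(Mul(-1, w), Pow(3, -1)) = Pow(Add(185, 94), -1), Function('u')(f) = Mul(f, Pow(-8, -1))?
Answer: Rational(-28704253, 14762448) ≈ -1.9444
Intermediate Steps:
Function('u')(f) = Mul(Rational(-1, 8), f) (Function('u')(f) = Mul(f, Rational(-1, 8)) = Mul(Rational(-1, 8), f))
w = Rational(-1, 93) (w = Mul(-3, Pow(Add(185, 94), -1)) = Mul(-3, Pow(279, -1)) = Mul(-3, Rational(1, 279)) = Rational(-1, 93) ≈ -0.010753)
Function('N')(b, p) = Mul(Rational(11, 8), b) (Function('N')(b, p) = Mul(Rational(1, 2), Add(Mul(Mul(Rational(-1, 8), -14), b), b)) = Mul(Rational(1, 2), Add(Mul(Rational(7, 4), b), b)) = Mul(Rational(1, 2), Mul(Rational(11, 4), b)) = Mul(Rational(11, 8), b))
Mul(Add(38581, Function('N')(w, 38)), Pow(Add(385, -20227), -1)) = Mul(Add(38581, Mul(Rational(11, 8), Rational(-1, 93))), Pow(Add(385, -20227), -1)) = Mul(Add(38581, Rational(-11, 744)), Pow(-19842, -1)) = Mul(Rational(28704253, 744), Rational(-1, 19842)) = Rational(-28704253, 14762448)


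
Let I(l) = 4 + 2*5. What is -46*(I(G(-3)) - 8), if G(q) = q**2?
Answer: -276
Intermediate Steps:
I(l) = 14 (I(l) = 4 + 10 = 14)
-46*(I(G(-3)) - 8) = -46*(14 - 8) = -46*6 = -276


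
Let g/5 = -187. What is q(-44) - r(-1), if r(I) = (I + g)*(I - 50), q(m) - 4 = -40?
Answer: -47772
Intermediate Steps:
g = -935 (g = 5*(-187) = -935)
q(m) = -36 (q(m) = 4 - 40 = -36)
r(I) = (-935 + I)*(-50 + I) (r(I) = (I - 935)*(I - 50) = (-935 + I)*(-50 + I))
q(-44) - r(-1) = -36 - (46750 + (-1)² - 985*(-1)) = -36 - (46750 + 1 + 985) = -36 - 1*47736 = -36 - 47736 = -47772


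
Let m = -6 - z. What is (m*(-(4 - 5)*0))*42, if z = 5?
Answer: 0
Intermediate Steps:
m = -11 (m = -6 - 1*5 = -6 - 5 = -11)
(m*(-(4 - 5)*0))*42 = -11*(-(4 - 5))*0*42 = -11*(-1*(-1))*0*42 = -11*0*42 = 0*42 = 0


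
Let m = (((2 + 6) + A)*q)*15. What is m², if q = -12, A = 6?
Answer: 6350400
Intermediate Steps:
m = -2520 (m = (((2 + 6) + 6)*(-12))*15 = ((8 + 6)*(-12))*15 = (14*(-12))*15 = -168*15 = -2520)
m² = (-2520)² = 6350400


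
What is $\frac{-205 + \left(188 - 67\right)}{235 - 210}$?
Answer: $- \frac{84}{25} \approx -3.36$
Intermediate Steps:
$\frac{-205 + \left(188 - 67\right)}{235 - 210} = \frac{-205 + 121}{25} = \left(-84\right) \frac{1}{25} = - \frac{84}{25}$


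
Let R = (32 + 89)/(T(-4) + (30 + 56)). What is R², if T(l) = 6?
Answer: 14641/8464 ≈ 1.7298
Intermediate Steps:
R = 121/92 (R = (32 + 89)/(6 + (30 + 56)) = 121/(6 + 86) = 121/92 ≈ 1.3152)
R² = (121/92)² = 14641/8464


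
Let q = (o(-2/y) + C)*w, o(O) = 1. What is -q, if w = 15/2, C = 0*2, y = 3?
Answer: -15/2 ≈ -7.5000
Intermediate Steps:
C = 0
w = 15/2 (w = 15*(½) = 15/2 ≈ 7.5000)
q = 15/2 (q = (1 + 0)*(15/2) = 1*(15/2) = 15/2 ≈ 7.5000)
-q = -1*15/2 = -15/2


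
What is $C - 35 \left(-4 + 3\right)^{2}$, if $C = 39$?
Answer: $4$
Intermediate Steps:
$C - 35 \left(-4 + 3\right)^{2} = 39 - 35 \left(-4 + 3\right)^{2} = 39 - 35 \left(-1\right)^{2} = 39 - 35 = 4$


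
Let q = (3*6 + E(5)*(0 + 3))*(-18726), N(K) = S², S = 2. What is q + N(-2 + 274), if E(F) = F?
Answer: -617954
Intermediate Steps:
N(K) = 4 (N(K) = 2² = 4)
q = -617958 (q = (3*6 + 5*(0 + 3))*(-18726) = (18 + 5*3)*(-18726) = (18 + 15)*(-18726) = 33*(-18726) = -617958)
q + N(-2 + 274) = -617958 + 4 = -617954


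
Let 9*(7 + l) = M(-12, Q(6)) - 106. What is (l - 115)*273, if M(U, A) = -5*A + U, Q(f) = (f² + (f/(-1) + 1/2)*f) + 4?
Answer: -37947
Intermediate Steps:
Q(f) = 4 + f² + f*(½ - f) (Q(f) = (f² + (f*(-1) + 1*(½))*f) + 4 = (f² + (-f + ½)*f) + 4 = (f² + (½ - f)*f) + 4 = (f² + f*(½ - f)) + 4 = 4 + f² + f*(½ - f))
M(U, A) = U - 5*A
l = -24 (l = -7 + ((-12 - 5*(4 + (½)*6)) - 106)/9 = -7 + ((-12 - 5*(4 + 3)) - 106)/9 = -7 + ((-12 - 5*7) - 106)/9 = -7 + ((-12 - 35) - 106)/9 = -7 + (-47 - 106)/9 = -7 + (⅑)*(-153) = -7 - 17 = -24)
(l - 115)*273 = (-24 - 115)*273 = -139*273 = -37947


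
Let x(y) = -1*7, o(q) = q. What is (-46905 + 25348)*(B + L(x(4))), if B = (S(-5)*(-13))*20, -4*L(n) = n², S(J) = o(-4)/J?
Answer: 18991717/4 ≈ 4.7479e+6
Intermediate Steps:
x(y) = -7
S(J) = -4/J
L(n) = -n²/4
B = -208 (B = (-4/(-5)*(-13))*20 = (-4*(-⅕)*(-13))*20 = ((⅘)*(-13))*20 = -52/5*20 = -208)
(-46905 + 25348)*(B + L(x(4))) = (-46905 + 25348)*(-208 - ¼*(-7)²) = -21557*(-208 - ¼*49) = -21557*(-208 - 49/4) = -21557*(-881/4) = 18991717/4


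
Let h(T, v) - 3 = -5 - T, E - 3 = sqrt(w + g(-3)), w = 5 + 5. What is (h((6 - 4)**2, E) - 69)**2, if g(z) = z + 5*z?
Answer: 5625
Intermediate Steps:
w = 10
g(z) = 6*z
E = 3 + 2*I*sqrt(2) (E = 3 + sqrt(10 + 6*(-3)) = 3 + sqrt(10 - 18) = 3 + sqrt(-8) = 3 + 2*I*sqrt(2) ≈ 3.0 + 2.8284*I)
h(T, v) = -2 - T (h(T, v) = 3 + (-5 - T) = -2 - T)
(h((6 - 4)**2, E) - 69)**2 = ((-2 - (6 - 4)**2) - 69)**2 = ((-2 - 1*2**2) - 69)**2 = ((-2 - 1*4) - 69)**2 = ((-2 - 4) - 69)**2 = (-6 - 69)**2 = (-75)**2 = 5625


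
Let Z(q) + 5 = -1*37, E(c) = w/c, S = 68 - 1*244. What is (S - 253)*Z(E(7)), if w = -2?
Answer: 18018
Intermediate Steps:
S = -176 (S = 68 - 244 = -176)
E(c) = -2/c
Z(q) = -42 (Z(q) = -5 - 1*37 = -5 - 37 = -42)
(S - 253)*Z(E(7)) = (-176 - 253)*(-42) = -429*(-42) = 18018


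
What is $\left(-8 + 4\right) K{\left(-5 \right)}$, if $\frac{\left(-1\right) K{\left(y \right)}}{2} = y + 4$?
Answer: $-8$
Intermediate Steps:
$K{\left(y \right)} = -8 - 2 y$ ($K{\left(y \right)} = - 2 \left(y + 4\right) = - 2 \left(4 + y\right) = -8 - 2 y$)
$\left(-8 + 4\right) K{\left(-5 \right)} = \left(-8 + 4\right) \left(-8 - -10\right) = - 4 \left(-8 + 10\right) = \left(-4\right) 2 = -8$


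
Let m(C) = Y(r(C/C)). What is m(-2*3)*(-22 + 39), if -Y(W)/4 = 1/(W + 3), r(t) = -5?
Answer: 34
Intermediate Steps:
Y(W) = -4/(3 + W) (Y(W) = -4/(W + 3) = -4/(3 + W))
m(C) = 2 (m(C) = -4/(3 - 5) = -4/(-2) = -4*(-½) = 2)
m(-2*3)*(-22 + 39) = 2*(-22 + 39) = 2*17 = 34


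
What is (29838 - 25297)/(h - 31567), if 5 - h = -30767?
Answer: -4541/795 ≈ -5.7120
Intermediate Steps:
h = 30772 (h = 5 - 1*(-30767) = 5 + 30767 = 30772)
(29838 - 25297)/(h - 31567) = (29838 - 25297)/(30772 - 31567) = 4541/(-795) = 4541*(-1/795) = -4541/795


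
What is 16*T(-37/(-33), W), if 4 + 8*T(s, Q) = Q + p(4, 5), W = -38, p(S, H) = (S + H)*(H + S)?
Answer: 78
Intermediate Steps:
p(S, H) = (H + S)² (p(S, H) = (H + S)*(H + S) = (H + S)²)
T(s, Q) = 77/8 + Q/8 (T(s, Q) = -½ + (Q + (5 + 4)²)/8 = -½ + (Q + 9²)/8 = -½ + (Q + 81)/8 = -½ + (81 + Q)/8 = -½ + (81/8 + Q/8) = 77/8 + Q/8)
16*T(-37/(-33), W) = 16*(77/8 + (⅛)*(-38)) = 16*(77/8 - 19/4) = 16*(39/8) = 78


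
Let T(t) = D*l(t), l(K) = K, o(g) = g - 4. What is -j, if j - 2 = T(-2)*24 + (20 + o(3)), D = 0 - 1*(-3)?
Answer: 123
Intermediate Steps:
o(g) = -4 + g
D = 3 (D = 0 + 3 = 3)
T(t) = 3*t
j = -123 (j = 2 + ((3*(-2))*24 + (20 + (-4 + 3))) = 2 + (-6*24 + (20 - 1)) = 2 + (-144 + 19) = 2 - 125 = -123)
-j = -1*(-123) = 123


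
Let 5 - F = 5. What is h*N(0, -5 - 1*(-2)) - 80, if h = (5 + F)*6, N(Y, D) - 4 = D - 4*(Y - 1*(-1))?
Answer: -170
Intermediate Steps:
F = 0 (F = 5 - 1*5 = 5 - 5 = 0)
N(Y, D) = D - 4*Y (N(Y, D) = 4 + (D - 4*(Y - 1*(-1))) = 4 + (D - 4*(Y + 1)) = 4 + (D - 4*(1 + Y)) = 4 + (D + (-4 - 4*Y)) = 4 + (-4 + D - 4*Y) = D - 4*Y)
h = 30 (h = (5 + 0)*6 = 5*6 = 30)
h*N(0, -5 - 1*(-2)) - 80 = 30*((-5 - 1*(-2)) - 4*0) - 80 = 30*((-5 + 2) + 0) - 80 = 30*(-3 + 0) - 80 = 30*(-3) - 80 = -90 - 80 = -170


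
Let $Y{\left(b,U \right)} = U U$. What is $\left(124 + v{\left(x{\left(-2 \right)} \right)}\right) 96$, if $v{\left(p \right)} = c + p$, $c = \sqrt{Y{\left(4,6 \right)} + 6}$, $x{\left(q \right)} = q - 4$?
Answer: $11328 + 96 \sqrt{42} \approx 11950.0$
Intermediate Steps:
$Y{\left(b,U \right)} = U^{2}$
$x{\left(q \right)} = -4 + q$
$c = \sqrt{42}$ ($c = \sqrt{6^{2} + 6} = \sqrt{36 + 6} = \sqrt{42} \approx 6.4807$)
$v{\left(p \right)} = p + \sqrt{42}$ ($v{\left(p \right)} = \sqrt{42} + p = p + \sqrt{42}$)
$\left(124 + v{\left(x{\left(-2 \right)} \right)}\right) 96 = \left(124 + \left(\left(-4 - 2\right) + \sqrt{42}\right)\right) 96 = \left(124 - \left(6 - \sqrt{42}\right)\right) 96 = \left(118 + \sqrt{42}\right) 96 = 11328 + 96 \sqrt{42}$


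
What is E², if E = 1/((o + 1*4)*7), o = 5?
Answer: 1/3969 ≈ 0.00025195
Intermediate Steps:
E = 1/63 (E = 1/((5 + 1*4)*7) = 1/((5 + 4)*7) = 1/(9*7) = 1/63 ≈ 0.015873)
E² = (1/63)² = 1/3969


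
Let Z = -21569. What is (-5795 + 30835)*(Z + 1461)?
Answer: -503504320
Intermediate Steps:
(-5795 + 30835)*(Z + 1461) = (-5795 + 30835)*(-21569 + 1461) = 25040*(-20108) = -503504320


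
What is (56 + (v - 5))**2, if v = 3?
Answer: 2916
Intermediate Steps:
(56 + (v - 5))**2 = (56 + (3 - 5))**2 = (56 - 2)**2 = 54**2 = 2916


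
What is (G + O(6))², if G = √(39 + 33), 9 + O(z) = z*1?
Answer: 81 - 36*√2 ≈ 30.088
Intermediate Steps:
O(z) = -9 + z (O(z) = -9 + z*1 = -9 + z)
G = 6*√2 (G = √72 = 6*√2 ≈ 8.4853)
(G + O(6))² = (6*√2 + (-9 + 6))² = (6*√2 - 3)² = (-3 + 6*√2)²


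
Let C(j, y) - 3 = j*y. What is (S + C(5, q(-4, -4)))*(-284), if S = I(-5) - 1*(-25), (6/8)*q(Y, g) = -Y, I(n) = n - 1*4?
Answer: -38908/3 ≈ -12969.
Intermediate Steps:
I(n) = -4 + n (I(n) = n - 4 = -4 + n)
q(Y, g) = -4*Y/3 (q(Y, g) = 4*(-Y)/3 = -4*Y/3)
C(j, y) = 3 + j*y
S = 16 (S = (-4 - 5) - 1*(-25) = -9 + 25 = 16)
(S + C(5, q(-4, -4)))*(-284) = (16 + (3 + 5*(-4/3*(-4))))*(-284) = (16 + (3 + 5*(16/3)))*(-284) = (16 + (3 + 80/3))*(-284) = (16 + 89/3)*(-284) = (137/3)*(-284) = -38908/3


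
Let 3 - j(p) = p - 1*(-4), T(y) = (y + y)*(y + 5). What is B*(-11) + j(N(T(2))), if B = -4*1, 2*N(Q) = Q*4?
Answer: -13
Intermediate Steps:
T(y) = 2*y*(5 + y) (T(y) = (2*y)*(5 + y) = 2*y*(5 + y))
N(Q) = 2*Q (N(Q) = (Q*4)/2 = (4*Q)/2 = 2*Q)
B = -4
j(p) = -1 - p (j(p) = 3 - (p - 1*(-4)) = 3 - (p + 4) = 3 - (4 + p) = 3 + (-4 - p) = -1 - p)
B*(-11) + j(N(T(2))) = -4*(-11) + (-1 - 2*2*2*(5 + 2)) = 44 + (-1 - 2*2*2*7) = 44 + (-1 - 2*28) = 44 + (-1 - 1*56) = 44 + (-1 - 56) = 44 - 57 = -13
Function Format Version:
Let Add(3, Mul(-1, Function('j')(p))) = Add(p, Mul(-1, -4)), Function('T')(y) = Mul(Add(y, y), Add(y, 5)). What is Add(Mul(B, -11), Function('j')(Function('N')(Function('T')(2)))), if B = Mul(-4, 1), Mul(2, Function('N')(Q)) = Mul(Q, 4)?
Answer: -13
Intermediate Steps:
Function('T')(y) = Mul(2, y, Add(5, y)) (Function('T')(y) = Mul(Mul(2, y), Add(5, y)) = Mul(2, y, Add(5, y)))
Function('N')(Q) = Mul(2, Q) (Function('N')(Q) = Mul(Rational(1, 2), Mul(Q, 4)) = Mul(Rational(1, 2), Mul(4, Q)) = Mul(2, Q))
B = -4
Function('j')(p) = Add(-1, Mul(-1, p)) (Function('j')(p) = Add(3, Mul(-1, Add(p, Mul(-1, -4)))) = Add(3, Mul(-1, Add(p, 4))) = Add(3, Mul(-1, Add(4, p))) = Add(3, Add(-4, Mul(-1, p))) = Add(-1, Mul(-1, p)))
Add(Mul(B, -11), Function('j')(Function('N')(Function('T')(2)))) = Add(Mul(-4, -11), Add(-1, Mul(-1, Mul(2, Mul(2, 2, Add(5, 2)))))) = Add(44, Add(-1, Mul(-1, Mul(2, Mul(2, 2, 7))))) = Add(44, Add(-1, Mul(-1, Mul(2, 28)))) = Add(44, Add(-1, Mul(-1, 56))) = Add(44, Add(-1, -56)) = Add(44, -57) = -13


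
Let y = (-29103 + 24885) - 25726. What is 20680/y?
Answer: -2585/3743 ≈ -0.69062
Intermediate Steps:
y = -29944 (y = -4218 - 25726 = -29944)
20680/y = 20680/(-29944) = 20680*(-1/29944) = -2585/3743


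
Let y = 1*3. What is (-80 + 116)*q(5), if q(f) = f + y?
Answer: 288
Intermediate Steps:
y = 3
q(f) = 3 + f (q(f) = f + 3 = 3 + f)
(-80 + 116)*q(5) = (-80 + 116)*(3 + 5) = 36*8 = 288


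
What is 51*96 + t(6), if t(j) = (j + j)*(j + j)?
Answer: 5040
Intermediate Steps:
t(j) = 4*j² (t(j) = (2*j)*(2*j) = 4*j²)
51*96 + t(6) = 51*96 + 4*6² = 4896 + 4*36 = 4896 + 144 = 5040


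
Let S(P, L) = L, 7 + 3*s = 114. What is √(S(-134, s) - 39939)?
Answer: I*√359130/3 ≈ 199.76*I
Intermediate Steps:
s = 107/3 (s = -7/3 + (⅓)*114 = -7/3 + 38 = 107/3 ≈ 35.667)
√(S(-134, s) - 39939) = √(107/3 - 39939) = √(-119710/3) = I*√359130/3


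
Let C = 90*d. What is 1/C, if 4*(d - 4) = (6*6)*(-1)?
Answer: -1/450 ≈ -0.0022222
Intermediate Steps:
d = -5 (d = 4 + ((6*6)*(-1))/4 = 4 + (36*(-1))/4 = 4 + (1/4)*(-36) = 4 - 9 = -5)
C = -450 (C = 90*(-5) = -450)
1/C = 1/(-450) = -1/450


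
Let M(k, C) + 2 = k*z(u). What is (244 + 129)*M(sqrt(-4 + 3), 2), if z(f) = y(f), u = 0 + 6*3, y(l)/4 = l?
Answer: -746 + 26856*I ≈ -746.0 + 26856.0*I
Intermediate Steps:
y(l) = 4*l
u = 18 (u = 0 + 18 = 18)
z(f) = 4*f
M(k, C) = -2 + 72*k (M(k, C) = -2 + k*(4*18) = -2 + k*72 = -2 + 72*k)
(244 + 129)*M(sqrt(-4 + 3), 2) = (244 + 129)*(-2 + 72*sqrt(-4 + 3)) = 373*(-2 + 72*sqrt(-1)) = 373*(-2 + 72*I) = -746 + 26856*I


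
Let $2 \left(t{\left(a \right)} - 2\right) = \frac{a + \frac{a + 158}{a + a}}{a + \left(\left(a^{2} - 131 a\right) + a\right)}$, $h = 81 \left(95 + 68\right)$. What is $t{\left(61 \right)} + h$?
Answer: $\frac{13364931299}{1012112} \approx 13205.0$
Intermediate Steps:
$h = 13203$ ($h = 81 \cdot 163 = 13203$)
$t{\left(a \right)} = 2 + \frac{a + \frac{158 + a}{2 a}}{2 \left(a^{2} - 129 a\right)}$ ($t{\left(a \right)} = 2 + \frac{\left(a + \frac{a + 158}{a + a}\right) \frac{1}{a + \left(\left(a^{2} - 131 a\right) + a\right)}}{2} = 2 + \frac{\left(a + \frac{158 + a}{2 a}\right) \frac{1}{a + \left(a^{2} - 130 a\right)}}{2} = 2 + \frac{\left(a + \left(158 + a\right) \frac{1}{2 a}\right) \frac{1}{a^{2} - 129 a}}{2} = 2 + \frac{\left(a + \frac{158 + a}{2 a}\right) \frac{1}{a^{2} - 129 a}}{2} = 2 + \frac{\frac{1}{a^{2} - 129 a} \left(a + \frac{158 + a}{2 a}\right)}{2} = 2 + \frac{a + \frac{158 + a}{2 a}}{2 \left(a^{2} - 129 a\right)}$)
$t{\left(61 \right)} + h = \frac{158 + 61 - 1030 \cdot 61^{2} + 8 \cdot 61^{3}}{4 \cdot 3721 \left(-129 + 61\right)} + 13203 = \frac{1}{4} \cdot \frac{1}{3721} \frac{1}{-68} \left(158 + 61 - 3832630 + 8 \cdot 226981\right) + 13203 = \frac{1}{4} \cdot \frac{1}{3721} \left(- \frac{1}{68}\right) \left(158 + 61 - 3832630 + 1815848\right) + 13203 = \frac{1}{4} \cdot \frac{1}{3721} \left(- \frac{1}{68}\right) \left(-2016563\right) + 13203 = \frac{2016563}{1012112} + 13203 = \frac{13364931299}{1012112}$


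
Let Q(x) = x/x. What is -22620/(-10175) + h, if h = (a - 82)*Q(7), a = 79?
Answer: -1581/2035 ≈ -0.77690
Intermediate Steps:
Q(x) = 1
h = -3 (h = (79 - 82)*1 = -3*1 = -3)
-22620/(-10175) + h = -22620/(-10175) - 3 = -22620*(-1/10175) - 3 = 4524/2035 - 3 = -1581/2035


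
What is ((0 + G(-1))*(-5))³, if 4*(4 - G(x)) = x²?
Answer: -421875/64 ≈ -6591.8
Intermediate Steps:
G(x) = 4 - x²/4
((0 + G(-1))*(-5))³ = ((0 + (4 - ¼*(-1)²))*(-5))³ = ((0 + (4 - ¼*1))*(-5))³ = ((0 + (4 - ¼))*(-5))³ = ((0 + 15/4)*(-5))³ = ((15/4)*(-5))³ = (-75/4)³ = -421875/64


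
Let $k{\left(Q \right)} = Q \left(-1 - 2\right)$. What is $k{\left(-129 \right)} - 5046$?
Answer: $-4659$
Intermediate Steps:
$k{\left(Q \right)} = - 3 Q$ ($k{\left(Q \right)} = Q \left(-3\right) = - 3 Q$)
$k{\left(-129 \right)} - 5046 = \left(-3\right) \left(-129\right) - 5046 = 387 - 5046 = -4659$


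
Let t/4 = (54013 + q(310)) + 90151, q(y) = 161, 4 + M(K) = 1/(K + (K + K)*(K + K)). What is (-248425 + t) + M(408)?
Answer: 219114907945/666264 ≈ 3.2887e+5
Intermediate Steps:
M(K) = -4 + 1/(K + 4*K²) (M(K) = -4 + 1/(K + (K + K)*(K + K)) = -4 + 1/(K + (2*K)*(2*K)) = -4 + 1/(K + 4*K²))
t = 577300 (t = 4*((54013 + 161) + 90151) = 4*(54174 + 90151) = 4*144325 = 577300)
(-248425 + t) + M(408) = (-248425 + 577300) + (1 - 16*408² - 4*408)/(408*(1 + 4*408)) = 328875 + (1 - 16*166464 - 1632)/(408*(1 + 1632)) = 328875 + (1/408)*(1 - 2663424 - 1632)/1633 = 328875 + (1/408)*(1/1633)*(-2665055) = 328875 - 2665055/666264 = 219114907945/666264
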